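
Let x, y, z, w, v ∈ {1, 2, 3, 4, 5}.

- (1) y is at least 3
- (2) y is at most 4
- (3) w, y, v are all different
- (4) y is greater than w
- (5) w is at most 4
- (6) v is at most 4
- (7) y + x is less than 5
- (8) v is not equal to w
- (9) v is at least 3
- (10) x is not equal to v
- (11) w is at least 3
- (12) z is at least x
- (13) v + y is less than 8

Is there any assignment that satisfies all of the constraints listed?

Constraints 1, 2, 5, 6, 9, and 11 confine each of w, y, v to the 2 values {3, 4}.
Constraint 3 requires all 3 of them to be distinct, but only 2 values are available — impossible by the pigeonhole principle.

Unsatisfiable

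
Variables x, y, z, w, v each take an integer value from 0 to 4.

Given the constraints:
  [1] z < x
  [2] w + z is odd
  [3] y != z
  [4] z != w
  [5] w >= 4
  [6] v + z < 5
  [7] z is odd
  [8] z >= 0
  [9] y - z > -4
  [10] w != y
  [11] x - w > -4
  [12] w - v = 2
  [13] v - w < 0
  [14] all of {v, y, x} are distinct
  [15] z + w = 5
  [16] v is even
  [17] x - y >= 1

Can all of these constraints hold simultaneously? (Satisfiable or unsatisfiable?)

One satisfying assignment is x = 3, y = 0, z = 1, w = 4, v = 2.
For the less obvious constraints — constraint 6: v + z = 3; constraint 9: y - z = -1; constraint 11: x - w = -1 — and the others hold by inspection.

Satisfiable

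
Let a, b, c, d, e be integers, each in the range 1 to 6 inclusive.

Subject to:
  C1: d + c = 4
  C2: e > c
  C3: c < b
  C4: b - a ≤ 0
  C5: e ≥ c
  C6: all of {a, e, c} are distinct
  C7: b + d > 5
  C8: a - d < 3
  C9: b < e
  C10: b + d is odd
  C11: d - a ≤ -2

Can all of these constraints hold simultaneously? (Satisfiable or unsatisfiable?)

Satisfiable

Setting (a, b, c, d, e) = (5, 4, 1, 3, 6) satisfies everything: constraint 1: d + c = 4; constraint 4: b - a = -1, and the others follow.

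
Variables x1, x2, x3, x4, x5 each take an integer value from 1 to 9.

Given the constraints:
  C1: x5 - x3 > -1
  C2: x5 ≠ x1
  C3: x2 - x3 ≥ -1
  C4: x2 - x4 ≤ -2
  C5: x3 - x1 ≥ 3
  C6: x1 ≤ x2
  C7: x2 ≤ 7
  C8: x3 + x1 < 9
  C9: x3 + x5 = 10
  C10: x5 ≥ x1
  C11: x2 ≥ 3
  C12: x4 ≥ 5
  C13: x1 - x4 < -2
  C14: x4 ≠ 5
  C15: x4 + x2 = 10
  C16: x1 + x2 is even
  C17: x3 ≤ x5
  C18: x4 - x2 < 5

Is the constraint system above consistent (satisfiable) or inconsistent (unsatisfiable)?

Try x1 = 2, x2 = 4, x3 = 5, x4 = 6, x5 = 5.
Check constraint 1: x5 - x3 = 0; constraint 3: x2 - x3 = -1; constraint 4: x2 - x4 = -2. The remaining constraints are straightforward to verify.

Satisfiable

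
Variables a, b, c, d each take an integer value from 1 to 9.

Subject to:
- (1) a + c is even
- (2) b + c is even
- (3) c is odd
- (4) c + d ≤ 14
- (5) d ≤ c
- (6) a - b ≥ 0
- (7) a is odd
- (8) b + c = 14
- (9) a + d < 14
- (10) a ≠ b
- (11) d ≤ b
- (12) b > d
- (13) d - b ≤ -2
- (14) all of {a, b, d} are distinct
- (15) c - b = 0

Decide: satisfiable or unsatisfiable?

Satisfiable

Setting (a, b, c, d) = (9, 7, 7, 4) satisfies everything: constraint 4: c + d = 11; constraint 6: a - b = 2, and the others follow.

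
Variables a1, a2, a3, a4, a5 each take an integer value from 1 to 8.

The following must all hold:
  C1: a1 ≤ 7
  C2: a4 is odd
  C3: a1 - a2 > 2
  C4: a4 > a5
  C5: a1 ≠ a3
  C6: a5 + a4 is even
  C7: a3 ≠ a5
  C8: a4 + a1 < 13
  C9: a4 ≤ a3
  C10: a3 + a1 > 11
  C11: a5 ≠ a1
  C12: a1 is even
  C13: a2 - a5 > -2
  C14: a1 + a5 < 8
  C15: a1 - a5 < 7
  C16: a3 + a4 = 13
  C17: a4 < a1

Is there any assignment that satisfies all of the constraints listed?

Satisfiable

One satisfying assignment is a1 = 6, a2 = 1, a3 = 8, a4 = 5, a5 = 1.
For the less obvious constraints — constraint 3: a1 - a2 = 5; constraint 8: a4 + a1 = 11 — and the others hold by inspection.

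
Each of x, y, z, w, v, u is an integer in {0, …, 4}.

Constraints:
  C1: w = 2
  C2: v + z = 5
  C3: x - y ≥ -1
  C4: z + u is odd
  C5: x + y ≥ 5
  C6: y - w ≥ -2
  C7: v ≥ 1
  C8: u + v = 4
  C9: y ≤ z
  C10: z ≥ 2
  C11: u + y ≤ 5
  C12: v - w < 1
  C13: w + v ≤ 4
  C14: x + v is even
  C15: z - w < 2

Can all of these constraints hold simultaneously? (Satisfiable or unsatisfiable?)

Try x = 4, y = 2, z = 3, w = 2, v = 2, u = 2.
Check constraint 2: v + z = 5; constraint 3: x - y = 2; constraint 5: x + y = 6. The remaining constraints are straightforward to verify.

Satisfiable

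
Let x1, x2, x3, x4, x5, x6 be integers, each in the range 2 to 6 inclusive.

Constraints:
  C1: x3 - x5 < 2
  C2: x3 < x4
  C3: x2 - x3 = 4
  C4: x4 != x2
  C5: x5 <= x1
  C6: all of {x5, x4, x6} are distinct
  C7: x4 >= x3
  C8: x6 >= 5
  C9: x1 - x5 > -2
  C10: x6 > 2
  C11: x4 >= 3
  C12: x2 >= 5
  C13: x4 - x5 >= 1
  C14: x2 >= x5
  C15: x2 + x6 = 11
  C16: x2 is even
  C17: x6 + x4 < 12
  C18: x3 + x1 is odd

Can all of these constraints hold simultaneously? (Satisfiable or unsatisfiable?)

Satisfiable

Take x1 = 3, x2 = 6, x3 = 2, x4 = 4, x5 = 3, x6 = 5. Then constraint 1: x3 - x5 = -1; constraint 3: x2 - x3 = 4; constraint 9: x1 - x5 = 0, and every other listed constraint is also met.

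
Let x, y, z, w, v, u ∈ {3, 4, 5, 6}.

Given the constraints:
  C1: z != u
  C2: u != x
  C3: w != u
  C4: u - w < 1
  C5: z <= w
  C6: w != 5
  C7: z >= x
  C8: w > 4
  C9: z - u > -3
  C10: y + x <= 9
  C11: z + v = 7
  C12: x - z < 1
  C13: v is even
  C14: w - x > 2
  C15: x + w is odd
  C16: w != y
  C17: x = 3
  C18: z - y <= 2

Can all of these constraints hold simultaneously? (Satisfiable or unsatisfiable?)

One satisfying assignment is x = 3, y = 3, z = 3, w = 6, v = 4, u = 4.
For the less obvious constraints — constraint 4: u - w = -2; constraint 9: z - u = -1 — and the others hold by inspection.

Satisfiable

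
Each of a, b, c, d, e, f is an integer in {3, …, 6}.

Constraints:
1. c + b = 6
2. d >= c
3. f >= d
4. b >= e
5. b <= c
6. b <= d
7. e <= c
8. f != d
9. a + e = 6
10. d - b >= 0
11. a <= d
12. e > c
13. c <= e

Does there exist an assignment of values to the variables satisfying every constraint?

Constraints 4, 5, and 12 give e ≤ b, b ≤ c, c < e. Chaining: e ≤ b ≤ c < e, which forces e < e — impossible.

Unsatisfiable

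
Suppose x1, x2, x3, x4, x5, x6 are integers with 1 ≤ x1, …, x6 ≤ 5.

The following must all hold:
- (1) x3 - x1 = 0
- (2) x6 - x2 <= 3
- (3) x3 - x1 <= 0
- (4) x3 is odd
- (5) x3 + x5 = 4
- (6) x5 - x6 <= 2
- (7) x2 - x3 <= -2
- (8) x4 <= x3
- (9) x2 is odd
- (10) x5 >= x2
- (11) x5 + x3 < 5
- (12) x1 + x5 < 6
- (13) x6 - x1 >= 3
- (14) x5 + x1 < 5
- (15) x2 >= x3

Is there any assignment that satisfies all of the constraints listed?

Constraints 2, 3, 7, and 13 give x2 − x6 ≥ -3, x6 − x1 ≥ 3, x1 − x3 ≥ 0, x3 − x2 ≥ 2.
Adding all 4 inequalities: the left sides telescope to 0, and the right sides sum to (-3) + 3 + 0 + 2 = 2. So 0 ≥ 2, which is false.

Unsatisfiable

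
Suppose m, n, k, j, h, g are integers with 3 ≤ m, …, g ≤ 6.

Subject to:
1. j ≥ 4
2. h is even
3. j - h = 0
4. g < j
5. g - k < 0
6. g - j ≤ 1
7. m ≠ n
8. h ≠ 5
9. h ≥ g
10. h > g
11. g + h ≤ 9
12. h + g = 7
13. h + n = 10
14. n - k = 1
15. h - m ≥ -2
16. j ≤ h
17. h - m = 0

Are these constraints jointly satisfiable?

Setting (m, n, k, j, h, g) = (4, 6, 5, 4, 4, 3) satisfies everything: constraint 3: j - h = 0; constraint 5: g - k = -2; constraint 6: g - j = -1, and the others follow.

Satisfiable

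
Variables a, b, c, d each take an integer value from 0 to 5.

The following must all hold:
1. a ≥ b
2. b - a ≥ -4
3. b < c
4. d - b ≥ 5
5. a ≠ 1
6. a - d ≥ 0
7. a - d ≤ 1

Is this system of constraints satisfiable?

Unsatisfiable

Constraints 2, 4, and 6 give b − a ≥ -4, a − d ≥ 0, d − b ≥ 5.
Adding all 3 inequalities: the left sides telescope to 0, and the right sides sum to (-4) + 0 + 5 = 1. So 0 ≥ 1, which is false.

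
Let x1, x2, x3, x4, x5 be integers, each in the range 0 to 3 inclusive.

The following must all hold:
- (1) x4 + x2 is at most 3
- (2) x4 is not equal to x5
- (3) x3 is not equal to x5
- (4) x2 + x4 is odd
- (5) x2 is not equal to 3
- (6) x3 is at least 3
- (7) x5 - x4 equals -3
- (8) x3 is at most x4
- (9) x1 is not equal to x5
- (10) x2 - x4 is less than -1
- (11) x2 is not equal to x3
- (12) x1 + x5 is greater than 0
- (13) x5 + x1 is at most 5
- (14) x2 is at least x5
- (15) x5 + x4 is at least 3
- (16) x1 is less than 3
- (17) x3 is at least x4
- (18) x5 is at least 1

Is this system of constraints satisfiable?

From constraints 6 and 8: x4 ≥ x3 ≥ 3. From constraints 14 and 18: x2 ≥ x5 ≥ 1. Hence x4 + x2 ≥ 4. But constraint 1 requires x4 + x2 ≤ 3, and 3 < 4. Contradiction.

Unsatisfiable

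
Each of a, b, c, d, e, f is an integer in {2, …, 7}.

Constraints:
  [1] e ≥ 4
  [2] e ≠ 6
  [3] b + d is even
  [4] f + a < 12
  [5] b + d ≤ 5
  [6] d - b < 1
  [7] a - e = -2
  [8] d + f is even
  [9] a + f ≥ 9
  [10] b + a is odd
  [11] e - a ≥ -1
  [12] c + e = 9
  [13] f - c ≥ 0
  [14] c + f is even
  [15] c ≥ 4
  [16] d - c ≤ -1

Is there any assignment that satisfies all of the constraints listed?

Take a = 3, b = 2, c = 4, d = 2, e = 5, f = 6. Then constraint 4: f + a = 9; constraint 5: b + d = 4, and every other listed constraint is also met.

Satisfiable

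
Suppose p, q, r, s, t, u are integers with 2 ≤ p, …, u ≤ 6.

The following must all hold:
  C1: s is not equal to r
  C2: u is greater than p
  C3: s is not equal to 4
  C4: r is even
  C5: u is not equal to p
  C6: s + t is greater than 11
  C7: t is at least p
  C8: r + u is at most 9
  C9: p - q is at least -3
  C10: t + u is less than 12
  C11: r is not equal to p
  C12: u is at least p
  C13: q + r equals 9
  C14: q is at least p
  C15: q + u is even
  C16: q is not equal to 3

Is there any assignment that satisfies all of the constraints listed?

Try p = 2, q = 5, r = 4, s = 6, t = 6, u = 5.
Check constraint 6: s + t = 12; constraint 8: r + u = 9. The remaining constraints are straightforward to verify.

Satisfiable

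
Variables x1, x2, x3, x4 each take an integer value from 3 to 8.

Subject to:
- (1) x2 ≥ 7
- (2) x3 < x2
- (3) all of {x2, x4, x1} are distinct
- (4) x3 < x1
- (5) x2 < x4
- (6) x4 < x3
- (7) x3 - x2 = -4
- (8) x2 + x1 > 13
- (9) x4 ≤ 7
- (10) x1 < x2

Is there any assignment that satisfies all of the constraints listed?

Unsatisfiable

Constraints 4, 5, 6, and 10 give x1 < x2, x2 < x4, x4 < x3, x3 < x1. Chaining: x1 < x2 < x4 < x3 < x1, which forces x1 < x1 — impossible.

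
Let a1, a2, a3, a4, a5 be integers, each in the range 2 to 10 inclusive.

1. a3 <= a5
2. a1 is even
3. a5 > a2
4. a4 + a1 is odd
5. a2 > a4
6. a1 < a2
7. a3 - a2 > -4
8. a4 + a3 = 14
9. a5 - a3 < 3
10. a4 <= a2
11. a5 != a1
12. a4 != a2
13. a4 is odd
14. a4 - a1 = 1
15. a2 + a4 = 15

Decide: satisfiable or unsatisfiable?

The assignment a1 = 6, a2 = 8, a3 = 7, a4 = 7, a5 = 9 works:
  constraint 7 holds since a3 - a2 = -1.
  constraint 8 holds since a4 + a3 = 14.
  constraint 9 holds since a5 - a3 = 2.
The rest check out directly.

Satisfiable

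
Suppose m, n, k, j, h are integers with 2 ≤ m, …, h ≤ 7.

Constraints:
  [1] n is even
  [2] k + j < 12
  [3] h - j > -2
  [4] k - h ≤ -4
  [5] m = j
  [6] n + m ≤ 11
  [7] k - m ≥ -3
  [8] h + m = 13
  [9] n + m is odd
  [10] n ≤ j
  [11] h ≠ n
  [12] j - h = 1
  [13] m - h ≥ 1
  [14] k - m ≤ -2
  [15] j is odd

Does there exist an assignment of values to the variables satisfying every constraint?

Constraints 4, 7, and 13 give h − k ≥ 4, k − m ≥ -3, m − h ≥ 1.
Adding all 3 inequalities: the left sides telescope to 0, and the right sides sum to 4 + (-3) + 1 = 2. So 0 ≥ 2, which is false.

Unsatisfiable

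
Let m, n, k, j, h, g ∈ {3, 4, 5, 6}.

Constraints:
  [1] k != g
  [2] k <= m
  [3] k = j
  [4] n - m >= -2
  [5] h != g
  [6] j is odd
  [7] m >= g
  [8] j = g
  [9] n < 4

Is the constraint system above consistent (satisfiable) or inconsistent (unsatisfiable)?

Unsatisfiable

From constraints 3 and 8, k = j = g, so k = g. But constraint 1 says k ≠ g. Contradiction.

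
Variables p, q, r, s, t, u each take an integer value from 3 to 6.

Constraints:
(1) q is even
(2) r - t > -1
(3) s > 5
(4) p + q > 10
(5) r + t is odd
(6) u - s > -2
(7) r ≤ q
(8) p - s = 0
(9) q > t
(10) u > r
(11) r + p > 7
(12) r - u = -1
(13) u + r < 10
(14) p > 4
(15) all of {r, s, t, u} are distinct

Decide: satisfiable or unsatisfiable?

Setting (p, q, r, s, t, u) = (6, 6, 4, 6, 3, 5) satisfies everything: constraint 2: r - t = 1; constraint 4: p + q = 12; constraint 6: u - s = -1, and the others follow.

Satisfiable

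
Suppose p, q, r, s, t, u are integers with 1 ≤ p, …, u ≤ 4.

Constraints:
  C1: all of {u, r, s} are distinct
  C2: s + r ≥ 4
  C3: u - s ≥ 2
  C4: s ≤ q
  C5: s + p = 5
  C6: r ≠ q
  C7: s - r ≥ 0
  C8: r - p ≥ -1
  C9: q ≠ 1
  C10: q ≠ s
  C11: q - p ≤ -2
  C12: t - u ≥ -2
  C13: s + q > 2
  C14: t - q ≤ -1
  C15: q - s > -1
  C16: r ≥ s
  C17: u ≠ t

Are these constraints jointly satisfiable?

Unsatisfiable

Constraints 3, 7, 8, 11, 12, and 14 give p − q ≥ 2, q − t ≥ 1, t − u ≥ -2, u − s ≥ 2, s − r ≥ 0, r − p ≥ -1.
Adding all 6 inequalities: the left sides telescope to 0, and the right sides sum to 2 + 1 + (-2) + 2 + 0 + (-1) = 2. So 0 ≥ 2, which is false.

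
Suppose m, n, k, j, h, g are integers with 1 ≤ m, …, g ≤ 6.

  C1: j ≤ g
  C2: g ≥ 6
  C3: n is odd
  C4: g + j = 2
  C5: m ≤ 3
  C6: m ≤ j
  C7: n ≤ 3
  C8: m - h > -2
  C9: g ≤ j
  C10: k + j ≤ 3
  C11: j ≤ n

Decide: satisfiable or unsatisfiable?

Unsatisfiable

From constraints 2 and 9: j ≥ g and g ≥ 6, so j ≥ 6. From constraints 7 and 11: j ≤ n and n ≤ 3, so j ≤ 3. But 3 < 6, so no value of j works.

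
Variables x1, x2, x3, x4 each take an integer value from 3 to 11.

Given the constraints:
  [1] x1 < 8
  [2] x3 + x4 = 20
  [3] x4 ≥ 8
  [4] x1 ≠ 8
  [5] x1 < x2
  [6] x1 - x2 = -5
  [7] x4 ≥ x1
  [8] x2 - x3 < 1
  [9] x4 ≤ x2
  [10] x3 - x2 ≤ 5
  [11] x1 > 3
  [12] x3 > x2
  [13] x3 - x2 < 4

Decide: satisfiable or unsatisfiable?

Satisfiable

The assignment x1 = 4, x2 = 9, x3 = 11, x4 = 9 works:
  constraint 2 holds since x3 + x4 = 20.
  constraint 6 holds since x1 - x2 = -5.
  constraint 8 holds since x2 - x3 = -2.
The rest check out directly.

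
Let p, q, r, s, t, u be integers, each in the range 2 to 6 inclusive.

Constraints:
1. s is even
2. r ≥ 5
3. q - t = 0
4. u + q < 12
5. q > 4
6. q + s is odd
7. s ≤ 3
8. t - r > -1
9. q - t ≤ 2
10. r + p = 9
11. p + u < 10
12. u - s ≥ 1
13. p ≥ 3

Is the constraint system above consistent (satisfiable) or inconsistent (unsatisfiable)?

Try p = 4, q = 5, r = 5, s = 2, t = 5, u = 5.
Check constraint 3: q - t = 0; constraint 4: u + q = 10. The remaining constraints are straightforward to verify.

Satisfiable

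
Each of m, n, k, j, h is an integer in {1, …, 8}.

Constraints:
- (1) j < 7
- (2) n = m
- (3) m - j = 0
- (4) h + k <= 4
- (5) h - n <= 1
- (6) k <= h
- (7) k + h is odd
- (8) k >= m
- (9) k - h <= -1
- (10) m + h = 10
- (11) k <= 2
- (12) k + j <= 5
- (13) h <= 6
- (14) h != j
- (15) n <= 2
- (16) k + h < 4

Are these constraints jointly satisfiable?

From constraints 8 and 11: m ≤ k ≤ 2. From constraint 13: h ≤ 6. Hence m + h ≤ 8. But constraint 10 requires m + h = 10, and 10 > 8. Contradiction.

Unsatisfiable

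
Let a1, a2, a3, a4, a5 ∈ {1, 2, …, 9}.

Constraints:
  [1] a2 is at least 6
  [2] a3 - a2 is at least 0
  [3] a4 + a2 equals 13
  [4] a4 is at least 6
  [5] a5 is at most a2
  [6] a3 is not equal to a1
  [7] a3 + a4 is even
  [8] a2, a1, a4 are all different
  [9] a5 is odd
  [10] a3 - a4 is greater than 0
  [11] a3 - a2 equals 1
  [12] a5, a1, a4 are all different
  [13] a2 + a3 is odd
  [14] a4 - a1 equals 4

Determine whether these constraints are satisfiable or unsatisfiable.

Satisfiable

Try a1 = 2, a2 = 7, a3 = 8, a4 = 6, a5 = 7.
Check constraint 2: a3 - a2 = 1; constraint 3: a4 + a2 = 13; constraint 10: a3 - a4 = 2. The remaining constraints are straightforward to verify.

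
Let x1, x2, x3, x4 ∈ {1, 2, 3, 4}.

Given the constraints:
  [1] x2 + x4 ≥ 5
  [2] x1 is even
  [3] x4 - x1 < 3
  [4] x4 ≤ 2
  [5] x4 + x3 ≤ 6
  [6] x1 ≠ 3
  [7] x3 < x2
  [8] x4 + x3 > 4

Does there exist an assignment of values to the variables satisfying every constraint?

Satisfiable

The assignment x1 = 2, x2 = 4, x3 = 3, x4 = 2 works:
  constraint 1 holds since x2 + x4 = 6.
  constraint 3 holds since x4 - x1 = 0.
The rest check out directly.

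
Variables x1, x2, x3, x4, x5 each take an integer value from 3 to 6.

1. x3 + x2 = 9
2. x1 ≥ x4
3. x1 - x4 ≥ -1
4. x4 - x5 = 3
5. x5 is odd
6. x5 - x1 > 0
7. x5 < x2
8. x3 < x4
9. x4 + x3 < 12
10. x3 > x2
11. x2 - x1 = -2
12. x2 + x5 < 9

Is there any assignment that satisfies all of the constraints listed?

Constraints 2, 6, 7, 8, and 10 give x4 ≤ x1, x1 < x5, x5 < x2, x2 < x3, x3 < x4. Chaining: x4 ≤ x1 < x5 < x2 < x3 < x4, which forces x4 < x4 — impossible.

Unsatisfiable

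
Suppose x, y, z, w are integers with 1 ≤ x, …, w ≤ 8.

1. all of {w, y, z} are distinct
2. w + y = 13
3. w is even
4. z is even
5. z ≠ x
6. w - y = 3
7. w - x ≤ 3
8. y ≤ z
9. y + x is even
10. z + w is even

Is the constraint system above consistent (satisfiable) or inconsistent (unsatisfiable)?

One satisfying assignment is x = 5, y = 5, z = 6, w = 8.
For the less obvious constraints — constraint 2: w + y = 13; constraint 6: w - y = 3 — and the others hold by inspection.

Satisfiable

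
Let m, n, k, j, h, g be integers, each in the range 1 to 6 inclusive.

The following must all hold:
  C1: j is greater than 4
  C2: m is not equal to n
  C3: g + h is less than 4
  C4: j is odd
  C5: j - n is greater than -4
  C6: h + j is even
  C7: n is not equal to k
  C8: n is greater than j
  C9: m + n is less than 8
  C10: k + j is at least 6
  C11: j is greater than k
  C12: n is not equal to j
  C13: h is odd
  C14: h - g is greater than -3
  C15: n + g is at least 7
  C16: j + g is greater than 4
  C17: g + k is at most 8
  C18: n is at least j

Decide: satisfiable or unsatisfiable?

Try m = 1, n = 6, k = 4, j = 5, h = 1, g = 2.
Check constraint 3: g + h = 3; constraint 5: j - n = -1. The remaining constraints are straightforward to verify.

Satisfiable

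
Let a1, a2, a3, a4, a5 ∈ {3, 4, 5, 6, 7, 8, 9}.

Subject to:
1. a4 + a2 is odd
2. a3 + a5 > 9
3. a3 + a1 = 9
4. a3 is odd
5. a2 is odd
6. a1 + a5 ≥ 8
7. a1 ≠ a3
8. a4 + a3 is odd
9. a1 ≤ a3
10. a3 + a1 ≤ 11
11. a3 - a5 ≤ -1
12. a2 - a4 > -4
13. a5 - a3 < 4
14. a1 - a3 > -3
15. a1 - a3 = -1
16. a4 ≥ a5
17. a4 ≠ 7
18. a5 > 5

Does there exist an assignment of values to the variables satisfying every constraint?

The assignment a1 = 4, a2 = 5, a3 = 5, a4 = 6, a5 = 6 works:
  constraint 2 holds since a3 + a5 = 11.
  constraint 3 holds since a3 + a1 = 9.
  constraint 6 holds since a1 + a5 = 10.
The rest check out directly.

Satisfiable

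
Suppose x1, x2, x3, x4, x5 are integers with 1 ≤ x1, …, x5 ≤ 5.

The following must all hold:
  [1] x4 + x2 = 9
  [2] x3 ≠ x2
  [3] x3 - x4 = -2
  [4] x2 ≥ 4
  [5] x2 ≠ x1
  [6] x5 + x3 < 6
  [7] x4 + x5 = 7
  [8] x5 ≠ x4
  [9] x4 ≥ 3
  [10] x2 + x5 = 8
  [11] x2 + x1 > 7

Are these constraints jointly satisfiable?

Try x1 = 4, x2 = 5, x3 = 2, x4 = 4, x5 = 3.
Check constraint 1: x4 + x2 = 9; constraint 3: x3 - x4 = -2; constraint 6: x5 + x3 = 5. The remaining constraints are straightforward to verify.

Satisfiable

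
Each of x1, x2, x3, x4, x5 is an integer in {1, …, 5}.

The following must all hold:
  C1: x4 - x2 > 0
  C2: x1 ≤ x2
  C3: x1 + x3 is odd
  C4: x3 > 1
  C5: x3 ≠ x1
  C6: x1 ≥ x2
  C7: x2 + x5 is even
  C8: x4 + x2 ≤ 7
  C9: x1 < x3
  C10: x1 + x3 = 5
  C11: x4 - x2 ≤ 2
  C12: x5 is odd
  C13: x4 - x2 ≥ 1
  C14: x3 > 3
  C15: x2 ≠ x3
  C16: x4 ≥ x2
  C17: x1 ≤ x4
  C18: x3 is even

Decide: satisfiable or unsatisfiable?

One satisfying assignment is x1 = 1, x2 = 1, x3 = 4, x4 = 3, x5 = 1.
For the less obvious constraints — constraint 1: x4 - x2 = 2; constraint 8: x4 + x2 = 4 — and the others hold by inspection.

Satisfiable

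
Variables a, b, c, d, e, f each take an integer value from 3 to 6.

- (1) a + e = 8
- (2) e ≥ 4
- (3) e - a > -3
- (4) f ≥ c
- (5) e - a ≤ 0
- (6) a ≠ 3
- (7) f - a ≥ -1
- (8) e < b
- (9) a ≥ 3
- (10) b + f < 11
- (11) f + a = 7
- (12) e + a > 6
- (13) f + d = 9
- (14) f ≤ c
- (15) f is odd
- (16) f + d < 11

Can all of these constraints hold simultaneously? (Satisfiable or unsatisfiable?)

Setting (a, b, c, d, e, f) = (4, 6, 3, 6, 4, 3) satisfies everything: constraint 1: a + e = 8; constraint 3: e - a = 0; constraint 5: e - a = 0, and the others follow.

Satisfiable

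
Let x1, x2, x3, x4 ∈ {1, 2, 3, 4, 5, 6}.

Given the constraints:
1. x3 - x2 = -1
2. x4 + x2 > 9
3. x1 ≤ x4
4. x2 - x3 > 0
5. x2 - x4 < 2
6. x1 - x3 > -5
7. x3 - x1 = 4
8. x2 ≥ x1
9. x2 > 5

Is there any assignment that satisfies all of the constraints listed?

Satisfiable

Setting (x1, x2, x3, x4) = (1, 6, 5, 5) satisfies everything: constraint 1: x3 - x2 = -1; constraint 2: x4 + x2 = 11, and the others follow.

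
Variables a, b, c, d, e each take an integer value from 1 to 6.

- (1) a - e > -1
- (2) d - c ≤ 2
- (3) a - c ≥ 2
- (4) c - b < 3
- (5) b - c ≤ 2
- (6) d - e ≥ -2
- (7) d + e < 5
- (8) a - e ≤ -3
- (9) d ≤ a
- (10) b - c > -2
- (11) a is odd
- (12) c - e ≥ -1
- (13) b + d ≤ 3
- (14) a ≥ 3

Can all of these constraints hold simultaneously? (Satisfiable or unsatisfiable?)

Constraints 2, 3, 6, and 8 give e − a ≥ 3, a − c ≥ 2, c − d ≥ -2, d − e ≥ -2.
Adding all 4 inequalities: the left sides telescope to 0, and the right sides sum to 3 + 2 + (-2) + (-2) = 1. So 0 ≥ 1, which is false.

Unsatisfiable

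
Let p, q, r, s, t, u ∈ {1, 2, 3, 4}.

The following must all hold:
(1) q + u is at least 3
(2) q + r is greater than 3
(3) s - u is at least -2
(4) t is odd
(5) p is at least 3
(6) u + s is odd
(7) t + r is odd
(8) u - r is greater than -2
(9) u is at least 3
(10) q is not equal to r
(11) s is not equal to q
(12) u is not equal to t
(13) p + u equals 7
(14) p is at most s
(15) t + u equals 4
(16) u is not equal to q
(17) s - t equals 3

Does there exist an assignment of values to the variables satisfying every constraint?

Take p = 4, q = 2, r = 4, s = 4, t = 1, u = 3. Then constraint 1: q + u = 5; constraint 2: q + r = 6; constraint 3: s - u = 1, and every other listed constraint is also met.

Satisfiable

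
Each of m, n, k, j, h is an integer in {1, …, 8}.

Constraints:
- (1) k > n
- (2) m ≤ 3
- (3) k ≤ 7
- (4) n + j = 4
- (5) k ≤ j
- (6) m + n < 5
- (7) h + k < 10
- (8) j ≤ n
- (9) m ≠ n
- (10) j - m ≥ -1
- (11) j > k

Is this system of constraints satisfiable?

Unsatisfiable

Constraints 1, 8, and 11 give k < j, j ≤ n, n < k. Chaining: k < j ≤ n < k, which forces k < k — impossible.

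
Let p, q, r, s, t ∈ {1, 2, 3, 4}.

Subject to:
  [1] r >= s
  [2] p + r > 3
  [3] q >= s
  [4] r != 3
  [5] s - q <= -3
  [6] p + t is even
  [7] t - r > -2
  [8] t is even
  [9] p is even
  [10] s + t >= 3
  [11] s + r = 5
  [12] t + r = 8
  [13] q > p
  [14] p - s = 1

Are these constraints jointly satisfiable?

Satisfiable

Take p = 2, q = 4, r = 4, s = 1, t = 4. Then constraint 2: p + r = 6; constraint 5: s - q = -3; constraint 7: t - r = 0, and every other listed constraint is also met.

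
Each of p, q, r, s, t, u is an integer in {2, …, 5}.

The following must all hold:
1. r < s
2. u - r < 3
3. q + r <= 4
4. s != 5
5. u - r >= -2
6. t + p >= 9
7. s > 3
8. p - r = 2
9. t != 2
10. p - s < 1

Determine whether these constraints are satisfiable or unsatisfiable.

Satisfiable

Setting (p, q, r, s, t, u) = (4, 2, 2, 4, 5, 2) satisfies everything: constraint 2: u - r = 0; constraint 3: q + r = 4, and the others follow.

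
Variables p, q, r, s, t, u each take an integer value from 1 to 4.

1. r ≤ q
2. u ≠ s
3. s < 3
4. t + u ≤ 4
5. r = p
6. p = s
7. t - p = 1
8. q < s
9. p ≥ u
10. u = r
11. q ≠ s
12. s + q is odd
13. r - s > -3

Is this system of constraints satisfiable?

From constraints 5, 6, and 10, u = r = p = s, so u = s. But constraint 2 says u ≠ s. Contradiction.

Unsatisfiable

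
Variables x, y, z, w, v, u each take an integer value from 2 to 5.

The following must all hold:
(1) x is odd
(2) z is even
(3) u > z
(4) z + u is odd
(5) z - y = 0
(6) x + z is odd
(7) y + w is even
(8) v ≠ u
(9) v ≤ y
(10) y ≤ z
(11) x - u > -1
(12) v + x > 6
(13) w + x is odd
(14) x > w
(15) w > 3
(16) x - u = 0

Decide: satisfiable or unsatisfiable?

Try x = 5, y = 4, z = 4, w = 4, v = 2, u = 5.
Check constraint 5: z - y = 0; constraint 11: x - u = 0; constraint 12: v + x = 7. The remaining constraints are straightforward to verify.

Satisfiable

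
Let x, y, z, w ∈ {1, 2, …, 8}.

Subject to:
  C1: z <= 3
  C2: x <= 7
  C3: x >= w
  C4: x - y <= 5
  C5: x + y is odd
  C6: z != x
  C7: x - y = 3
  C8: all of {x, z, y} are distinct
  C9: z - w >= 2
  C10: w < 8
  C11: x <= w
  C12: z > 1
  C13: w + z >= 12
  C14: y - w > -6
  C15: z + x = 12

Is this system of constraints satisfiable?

Unsatisfiable

From constraints 2 and 3: w ≤ x ≤ 7. From constraint 1: z ≤ 3. Hence w + z ≤ 10. But constraint 13 requires w + z ≥ 12, and 12 > 10. Contradiction.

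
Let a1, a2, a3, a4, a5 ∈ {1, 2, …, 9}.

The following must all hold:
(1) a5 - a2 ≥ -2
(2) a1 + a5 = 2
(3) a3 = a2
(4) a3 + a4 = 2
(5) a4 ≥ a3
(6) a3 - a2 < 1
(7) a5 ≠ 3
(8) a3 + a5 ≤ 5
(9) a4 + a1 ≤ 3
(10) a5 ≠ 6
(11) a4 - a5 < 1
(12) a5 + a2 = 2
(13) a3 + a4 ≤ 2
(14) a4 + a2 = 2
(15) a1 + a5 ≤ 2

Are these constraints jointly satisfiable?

Try a1 = 1, a2 = 1, a3 = 1, a4 = 1, a5 = 1.
Check constraint 1: a5 - a2 = 0; constraint 2: a1 + a5 = 2; constraint 4: a3 + a4 = 2. The remaining constraints are straightforward to verify.

Satisfiable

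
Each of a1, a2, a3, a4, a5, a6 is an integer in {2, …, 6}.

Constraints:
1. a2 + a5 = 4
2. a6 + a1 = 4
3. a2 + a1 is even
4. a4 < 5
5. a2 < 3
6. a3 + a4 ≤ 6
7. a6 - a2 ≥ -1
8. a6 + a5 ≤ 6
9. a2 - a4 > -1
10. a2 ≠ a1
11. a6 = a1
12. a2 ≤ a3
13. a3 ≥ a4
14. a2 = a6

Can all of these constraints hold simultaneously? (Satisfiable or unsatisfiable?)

Unsatisfiable

From constraints 11 and 14, a2 = a6 = a1, so a2 = a1. But constraint 10 says a2 ≠ a1. Contradiction.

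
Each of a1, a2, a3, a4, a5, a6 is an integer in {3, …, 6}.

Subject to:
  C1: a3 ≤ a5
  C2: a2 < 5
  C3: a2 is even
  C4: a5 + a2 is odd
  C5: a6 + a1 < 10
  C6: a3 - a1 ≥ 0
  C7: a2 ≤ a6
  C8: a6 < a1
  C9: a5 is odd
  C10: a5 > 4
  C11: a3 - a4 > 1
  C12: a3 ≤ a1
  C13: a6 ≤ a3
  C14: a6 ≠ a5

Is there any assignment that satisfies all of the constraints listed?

Satisfiable

One satisfying assignment is a1 = 5, a2 = 4, a3 = 5, a4 = 3, a5 = 5, a6 = 4.
For the less obvious constraints — constraint 5: a6 + a1 = 9; constraint 6: a3 - a1 = 0; constraint 11: a3 - a4 = 2 — and the others hold by inspection.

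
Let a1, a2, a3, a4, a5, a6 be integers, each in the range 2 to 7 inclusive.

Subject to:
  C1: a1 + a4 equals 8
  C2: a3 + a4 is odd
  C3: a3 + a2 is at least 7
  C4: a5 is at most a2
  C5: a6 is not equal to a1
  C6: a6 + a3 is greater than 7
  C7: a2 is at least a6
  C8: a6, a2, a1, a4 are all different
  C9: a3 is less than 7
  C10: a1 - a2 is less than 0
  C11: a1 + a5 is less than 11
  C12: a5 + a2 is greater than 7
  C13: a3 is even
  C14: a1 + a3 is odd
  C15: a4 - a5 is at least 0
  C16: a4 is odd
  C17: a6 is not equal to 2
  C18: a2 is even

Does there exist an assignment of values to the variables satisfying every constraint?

Take a1 = 5, a2 = 6, a3 = 4, a4 = 3, a5 = 3, a6 = 4. Then constraint 1: a1 + a4 = 8; constraint 3: a3 + a2 = 10, and every other listed constraint is also met.

Satisfiable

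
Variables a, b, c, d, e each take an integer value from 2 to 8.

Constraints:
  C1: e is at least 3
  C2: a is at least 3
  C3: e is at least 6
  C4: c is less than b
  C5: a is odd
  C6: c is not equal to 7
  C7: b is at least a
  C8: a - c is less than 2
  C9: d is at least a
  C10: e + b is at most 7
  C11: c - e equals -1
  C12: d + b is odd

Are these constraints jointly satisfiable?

From constraint 3: e ≥ 6. From constraints 2 and 7: b ≥ a ≥ 3. Hence e + b ≥ 9. But constraint 10 requires e + b ≤ 7, and 7 < 9. Contradiction.

Unsatisfiable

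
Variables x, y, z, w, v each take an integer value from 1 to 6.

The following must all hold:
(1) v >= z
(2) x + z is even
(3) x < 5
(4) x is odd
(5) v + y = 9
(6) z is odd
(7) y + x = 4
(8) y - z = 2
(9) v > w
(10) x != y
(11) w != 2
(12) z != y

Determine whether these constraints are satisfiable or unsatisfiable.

Satisfiable

Take x = 1, y = 3, z = 1, w = 1, v = 6. Then constraint 5: v + y = 9; constraint 7: y + x = 4, and every other listed constraint is also met.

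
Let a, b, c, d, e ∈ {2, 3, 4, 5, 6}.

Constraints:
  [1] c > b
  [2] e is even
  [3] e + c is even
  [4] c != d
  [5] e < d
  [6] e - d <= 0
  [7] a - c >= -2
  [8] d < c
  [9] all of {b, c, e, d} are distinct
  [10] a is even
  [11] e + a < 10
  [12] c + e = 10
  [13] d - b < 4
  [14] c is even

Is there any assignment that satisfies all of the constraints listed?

The assignment a = 4, b = 2, c = 6, d = 5, e = 4 works:
  constraint 6 holds since e - d = -1.
  constraint 7 holds since a - c = -2.
  constraint 11 holds since e + a = 8.
The rest check out directly.

Satisfiable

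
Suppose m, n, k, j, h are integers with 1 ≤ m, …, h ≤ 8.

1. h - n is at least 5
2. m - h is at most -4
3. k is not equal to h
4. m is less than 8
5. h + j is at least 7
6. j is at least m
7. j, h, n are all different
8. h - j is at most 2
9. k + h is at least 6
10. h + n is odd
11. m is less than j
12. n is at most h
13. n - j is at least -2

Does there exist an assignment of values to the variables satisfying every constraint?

Constraints 1, 8, and 13 give n − j ≥ -2, j − h ≥ -2, h − n ≥ 5.
Adding all 3 inequalities: the left sides telescope to 0, and the right sides sum to (-2) + (-2) + 5 = 1. So 0 ≥ 1, which is false.

Unsatisfiable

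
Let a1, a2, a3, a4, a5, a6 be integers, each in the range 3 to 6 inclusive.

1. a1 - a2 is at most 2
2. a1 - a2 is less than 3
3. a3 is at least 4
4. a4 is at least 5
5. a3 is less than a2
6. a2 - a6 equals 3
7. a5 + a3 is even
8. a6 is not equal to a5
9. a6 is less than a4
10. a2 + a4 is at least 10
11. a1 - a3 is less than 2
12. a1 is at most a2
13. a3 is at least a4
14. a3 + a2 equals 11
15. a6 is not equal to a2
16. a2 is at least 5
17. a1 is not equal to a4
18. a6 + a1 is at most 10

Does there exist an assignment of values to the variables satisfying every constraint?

Satisfiable

Try a1 = 6, a2 = 6, a3 = 5, a4 = 5, a5 = 5, a6 = 3.
Check constraint 1: a1 - a2 = 0; constraint 2: a1 - a2 = 0; constraint 6: a2 - a6 = 3. The remaining constraints are straightforward to verify.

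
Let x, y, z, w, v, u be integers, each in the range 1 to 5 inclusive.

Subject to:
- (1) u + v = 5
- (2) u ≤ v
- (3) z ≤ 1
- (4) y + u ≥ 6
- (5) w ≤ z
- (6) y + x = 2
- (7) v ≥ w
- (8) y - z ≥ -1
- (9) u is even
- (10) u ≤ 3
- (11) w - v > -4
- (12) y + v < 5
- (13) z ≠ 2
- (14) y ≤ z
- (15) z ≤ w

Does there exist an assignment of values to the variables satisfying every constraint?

Unsatisfiable

From constraints 3 and 14: y ≤ z ≤ 1. From constraint 10: u ≤ 3. Hence y + u ≤ 4. But constraint 4 requires y + u ≥ 6, and 6 > 4. Contradiction.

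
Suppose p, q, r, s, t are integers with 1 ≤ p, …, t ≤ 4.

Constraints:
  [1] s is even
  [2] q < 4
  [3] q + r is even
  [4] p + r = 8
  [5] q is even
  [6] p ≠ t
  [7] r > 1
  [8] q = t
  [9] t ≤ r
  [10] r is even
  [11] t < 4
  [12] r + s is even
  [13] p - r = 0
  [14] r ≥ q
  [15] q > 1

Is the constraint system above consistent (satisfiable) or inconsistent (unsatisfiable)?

Satisfiable

Try p = 4, q = 2, r = 4, s = 2, t = 2.
Check constraint 1: s = 2 is even; constraint 4: p + r = 8; constraint 13: p - r = 0. The remaining constraints are straightforward to verify.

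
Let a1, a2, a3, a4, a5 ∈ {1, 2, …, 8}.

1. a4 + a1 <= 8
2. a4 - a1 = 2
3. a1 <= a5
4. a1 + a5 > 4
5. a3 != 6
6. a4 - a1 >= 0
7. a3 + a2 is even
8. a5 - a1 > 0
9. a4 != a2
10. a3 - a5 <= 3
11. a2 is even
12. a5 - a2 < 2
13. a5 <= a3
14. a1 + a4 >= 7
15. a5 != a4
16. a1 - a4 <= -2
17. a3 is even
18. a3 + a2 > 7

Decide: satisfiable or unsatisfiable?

Satisfiable

One satisfying assignment is a1 = 3, a2 = 4, a3 = 4, a4 = 5, a5 = 4.
For the less obvious constraints — constraint 1: a4 + a1 = 8; constraint 2: a4 - a1 = 2 — and the others hold by inspection.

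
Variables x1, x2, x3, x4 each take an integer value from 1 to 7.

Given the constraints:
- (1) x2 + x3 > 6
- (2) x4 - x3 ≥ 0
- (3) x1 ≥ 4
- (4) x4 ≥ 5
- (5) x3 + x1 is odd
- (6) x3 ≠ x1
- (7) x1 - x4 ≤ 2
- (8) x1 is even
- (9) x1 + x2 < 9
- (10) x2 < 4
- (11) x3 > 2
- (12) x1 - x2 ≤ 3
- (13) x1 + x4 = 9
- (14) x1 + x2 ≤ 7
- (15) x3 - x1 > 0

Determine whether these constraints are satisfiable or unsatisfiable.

Satisfiable

Setting (x1, x2, x3, x4) = (4, 2, 5, 5) satisfies everything: constraint 1: x2 + x3 = 7; constraint 2: x4 - x3 = 0; constraint 7: x1 - x4 = -1, and the others follow.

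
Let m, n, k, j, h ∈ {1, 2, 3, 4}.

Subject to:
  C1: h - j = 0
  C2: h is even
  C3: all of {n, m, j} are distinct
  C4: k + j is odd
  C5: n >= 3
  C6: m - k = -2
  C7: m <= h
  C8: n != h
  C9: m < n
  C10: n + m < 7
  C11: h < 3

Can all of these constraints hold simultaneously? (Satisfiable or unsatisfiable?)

Satisfiable

Try m = 1, n = 4, k = 3, j = 2, h = 2.
Check constraint 1: h - j = 0; constraint 6: m - k = -2; constraint 10: n + m = 5. The remaining constraints are straightforward to verify.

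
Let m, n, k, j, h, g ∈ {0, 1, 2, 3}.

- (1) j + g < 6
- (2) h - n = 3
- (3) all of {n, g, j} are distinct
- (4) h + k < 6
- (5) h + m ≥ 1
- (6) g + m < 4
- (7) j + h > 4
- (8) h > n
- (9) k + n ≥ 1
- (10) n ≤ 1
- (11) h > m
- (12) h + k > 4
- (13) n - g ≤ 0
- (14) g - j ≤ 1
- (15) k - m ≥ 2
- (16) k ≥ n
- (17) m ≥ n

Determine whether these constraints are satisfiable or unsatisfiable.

Take m = 0, n = 0, k = 2, j = 3, h = 3, g = 2. Then constraint 1: j + g = 5; constraint 2: h - n = 3; constraint 4: h + k = 5, and every other listed constraint is also met.

Satisfiable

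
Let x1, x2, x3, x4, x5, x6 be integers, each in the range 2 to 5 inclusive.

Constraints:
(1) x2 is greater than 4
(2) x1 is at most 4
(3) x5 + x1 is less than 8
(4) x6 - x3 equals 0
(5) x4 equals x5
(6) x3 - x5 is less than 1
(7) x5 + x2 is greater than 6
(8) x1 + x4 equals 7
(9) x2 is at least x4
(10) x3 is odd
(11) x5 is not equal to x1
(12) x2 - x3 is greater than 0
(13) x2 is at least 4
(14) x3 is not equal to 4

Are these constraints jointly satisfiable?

One satisfying assignment is x1 = 3, x2 = 5, x3 = 3, x4 = 4, x5 = 4, x6 = 3.
For the less obvious constraints — constraint 3: x5 + x1 = 7; constraint 4: x6 - x3 = 0; constraint 6: x3 - x5 = -1 — and the others hold by inspection.

Satisfiable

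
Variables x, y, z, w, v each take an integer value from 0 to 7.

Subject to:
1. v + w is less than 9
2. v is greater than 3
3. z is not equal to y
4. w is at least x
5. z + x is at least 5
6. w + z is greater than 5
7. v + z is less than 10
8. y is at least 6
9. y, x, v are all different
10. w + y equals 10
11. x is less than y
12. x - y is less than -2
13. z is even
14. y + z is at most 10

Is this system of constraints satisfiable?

Satisfiable

Try x = 3, y = 6, z = 4, w = 4, v = 4.
Check constraint 1: v + w = 8; constraint 5: z + x = 7; constraint 6: w + z = 8. The remaining constraints are straightforward to verify.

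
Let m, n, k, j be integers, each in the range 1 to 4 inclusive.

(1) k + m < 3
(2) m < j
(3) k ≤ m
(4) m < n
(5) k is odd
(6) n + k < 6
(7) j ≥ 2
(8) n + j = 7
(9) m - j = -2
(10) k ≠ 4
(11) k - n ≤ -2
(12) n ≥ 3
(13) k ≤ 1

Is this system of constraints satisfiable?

Setting (m, n, k, j) = (1, 4, 1, 3) satisfies everything: constraint 1: k + m = 2; constraint 6: n + k = 5, and the others follow.

Satisfiable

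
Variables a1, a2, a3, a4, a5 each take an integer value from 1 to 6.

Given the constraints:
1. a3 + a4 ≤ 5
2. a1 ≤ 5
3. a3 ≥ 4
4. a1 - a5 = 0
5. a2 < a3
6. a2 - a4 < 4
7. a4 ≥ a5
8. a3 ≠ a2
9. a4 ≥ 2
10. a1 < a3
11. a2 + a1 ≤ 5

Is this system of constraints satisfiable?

From constraint 3: a3 ≥ 4. From constraint 9: a4 ≥ 2. Hence a3 + a4 ≥ 6. But constraint 1 requires a3 + a4 ≤ 5, and 5 < 6. Contradiction.

Unsatisfiable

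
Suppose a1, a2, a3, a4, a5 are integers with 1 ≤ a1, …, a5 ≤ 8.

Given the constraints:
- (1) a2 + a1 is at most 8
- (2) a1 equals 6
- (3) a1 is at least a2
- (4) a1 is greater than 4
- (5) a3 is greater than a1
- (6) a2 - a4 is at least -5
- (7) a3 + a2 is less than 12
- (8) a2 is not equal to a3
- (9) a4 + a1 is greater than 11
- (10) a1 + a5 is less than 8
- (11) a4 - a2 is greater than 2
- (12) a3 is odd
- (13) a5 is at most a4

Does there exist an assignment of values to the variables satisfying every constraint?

Satisfiable

One satisfying assignment is a1 = 6, a2 = 2, a3 = 7, a4 = 6, a5 = 1.
For the less obvious constraints — constraint 1: a2 + a1 = 8; constraint 6: a2 - a4 = -4 — and the others hold by inspection.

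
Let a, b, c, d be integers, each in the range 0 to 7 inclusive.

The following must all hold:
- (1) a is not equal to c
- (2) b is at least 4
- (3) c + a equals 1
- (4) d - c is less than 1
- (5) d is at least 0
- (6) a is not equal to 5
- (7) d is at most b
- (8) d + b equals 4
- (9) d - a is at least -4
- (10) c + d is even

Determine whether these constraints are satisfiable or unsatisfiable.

Satisfiable

Take a = 1, b = 4, c = 0, d = 0. Then constraint 3: c + a = 1; constraint 4: d - c = 0, and every other listed constraint is also met.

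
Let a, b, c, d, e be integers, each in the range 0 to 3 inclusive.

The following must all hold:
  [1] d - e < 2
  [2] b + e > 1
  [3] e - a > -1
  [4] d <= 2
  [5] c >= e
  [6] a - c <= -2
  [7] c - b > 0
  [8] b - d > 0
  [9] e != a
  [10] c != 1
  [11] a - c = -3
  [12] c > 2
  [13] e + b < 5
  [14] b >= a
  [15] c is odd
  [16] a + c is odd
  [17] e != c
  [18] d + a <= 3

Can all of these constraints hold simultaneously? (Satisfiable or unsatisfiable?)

Try a = 0, b = 2, c = 3, d = 1, e = 2.
Check constraint 1: d - e = -1; constraint 2: b + e = 4; constraint 3: e - a = 2. The remaining constraints are straightforward to verify.

Satisfiable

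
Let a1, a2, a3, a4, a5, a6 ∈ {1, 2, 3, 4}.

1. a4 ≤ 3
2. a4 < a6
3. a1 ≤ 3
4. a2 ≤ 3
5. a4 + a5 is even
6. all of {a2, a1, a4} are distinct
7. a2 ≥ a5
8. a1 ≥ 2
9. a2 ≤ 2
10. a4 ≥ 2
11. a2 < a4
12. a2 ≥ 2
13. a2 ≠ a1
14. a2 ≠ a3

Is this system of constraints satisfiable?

Unsatisfiable

Constraints 1, 3, 4, 8, 10, and 12 confine each of a2, a1, a4 to the 2 values {2, 3}.
Constraint 6 requires all 3 of them to be distinct, but only 2 values are available — impossible by the pigeonhole principle.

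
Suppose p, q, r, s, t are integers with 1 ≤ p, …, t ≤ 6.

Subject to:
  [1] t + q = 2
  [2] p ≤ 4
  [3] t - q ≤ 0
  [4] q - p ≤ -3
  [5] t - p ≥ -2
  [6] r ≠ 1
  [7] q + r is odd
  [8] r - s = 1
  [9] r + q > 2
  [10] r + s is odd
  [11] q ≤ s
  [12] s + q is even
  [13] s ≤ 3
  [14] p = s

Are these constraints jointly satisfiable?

Unsatisfiable

Constraints 3, 4, and 5 give t − p ≥ -2, p − q ≥ 3, q − t ≥ 0.
Adding all 3 inequalities: the left sides telescope to 0, and the right sides sum to (-2) + 3 + 0 = 1. So 0 ≥ 1, which is false.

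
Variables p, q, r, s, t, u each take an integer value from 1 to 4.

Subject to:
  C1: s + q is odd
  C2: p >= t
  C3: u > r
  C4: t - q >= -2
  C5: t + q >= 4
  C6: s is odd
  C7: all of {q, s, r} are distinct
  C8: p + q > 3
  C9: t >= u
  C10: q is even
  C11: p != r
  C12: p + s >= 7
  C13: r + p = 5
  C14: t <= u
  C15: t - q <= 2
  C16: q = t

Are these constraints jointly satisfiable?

Satisfiable

Take p = 4, q = 2, r = 1, s = 3, t = 2, u = 2. Then constraint 4: t - q = 0; constraint 5: t + q = 4, and every other listed constraint is also met.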